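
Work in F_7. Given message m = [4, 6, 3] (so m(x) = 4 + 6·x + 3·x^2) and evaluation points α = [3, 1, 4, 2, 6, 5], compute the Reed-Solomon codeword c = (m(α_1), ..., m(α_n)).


c = [0, 6, 6, 0, 1, 4]

Message polynomial: m(x) = 4 + 6·x + 3·x^2 (mod 7).
For each evaluation point α_i, compute m(α_i) mod 7:
  α_1 = 3: Horner steps 3 → 1 → 0, so m(3) = 0.
  α_2 = 1: Horner steps 3 → 2 → 6, so m(1) = 6.
  α_3 = 4: Horner steps 3 → 4 → 6, so m(4) = 6.
  α_4 = 2: Horner steps 3 → 5 → 0, so m(2) = 0.
  α_5 = 6: Horner steps 3 → 3 → 1, so m(6) = 1.
  α_6 = 5: Horner steps 3 → 0 → 4, so m(5) = 4.
Codeword c = [0, 6, 6, 0, 1, 4] ∈ F_7^6.


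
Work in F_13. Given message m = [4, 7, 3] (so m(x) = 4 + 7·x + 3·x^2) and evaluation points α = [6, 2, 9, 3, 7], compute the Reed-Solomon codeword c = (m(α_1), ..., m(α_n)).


c = [11, 4, 11, 0, 5]

Message polynomial: m(x) = 4 + 7·x + 3·x^2 (mod 13).
For each evaluation point α_i, compute m(α_i) mod 13:
  α_1 = 6: Horner steps 3 → 12 → 11, so m(6) = 11.
  α_2 = 2: Horner steps 3 → 0 → 4, so m(2) = 4.
  α_3 = 9: Horner steps 3 → 8 → 11, so m(9) = 11.
  α_4 = 3: Horner steps 3 → 3 → 0, so m(3) = 0.
  α_5 = 7: Horner steps 3 → 2 → 5, so m(7) = 5.
Codeword c = [11, 4, 11, 0, 5] ∈ F_13^5.


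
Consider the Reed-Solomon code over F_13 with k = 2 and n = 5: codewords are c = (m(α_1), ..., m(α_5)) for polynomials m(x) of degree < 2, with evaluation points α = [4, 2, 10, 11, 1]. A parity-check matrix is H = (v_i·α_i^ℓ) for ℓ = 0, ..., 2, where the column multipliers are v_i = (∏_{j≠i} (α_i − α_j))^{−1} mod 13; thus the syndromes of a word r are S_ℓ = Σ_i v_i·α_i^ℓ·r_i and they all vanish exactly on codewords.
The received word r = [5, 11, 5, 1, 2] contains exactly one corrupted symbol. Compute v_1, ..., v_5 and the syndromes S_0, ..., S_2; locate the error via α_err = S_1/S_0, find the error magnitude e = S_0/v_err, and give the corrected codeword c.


S = (3, 12, 9), error at position 1, error magnitude e = 2, c = [3, 11, 5, 1, 2].

Step 1: column multipliers v_i = (∏_{j≠i}(α_i − α_j))^{−1} mod 13.
  i = 1 (α = 4): (4−2)(4−10)(4−11)(4−1) = 2·(−6)·(−7)·3 = 252 ≡ 5, so v_1 = 5^{−1} = 8 (mod 13).
  i = 2 (α = 2): (2−4)(2−10)(2−11)(2−1) = (−2)·(−8)·(−9)·1 = −144 ≡ 12, so v_2 = 12^{−1} = 12 (mod 13).
  i = 3 (α = 10): (10−4)(10−2)(10−11)(10−1) = 6·8·(−1)·9 = −432 ≡ 10, so v_3 = 10^{−1} = 4 (mod 13).
  i = 4 (α = 11): (11−4)(11−2)(11−10)(11−1) = 7·9·1·10 = 630 ≡ 6, so v_4 = 6^{−1} = 11 (mod 13).
  i = 5 (α = 1): (1−4)(1−2)(1−10)(1−11) = (−3)·(−1)·(−9)·(−10) = 270 ≡ 10, so v_5 = 10^{−1} = 4 (mod 13).
  v = [8, 12, 4, 11, 4].
Step 2: syndromes of r = [5, 11, 5, 1, 2] (all sums mod 13).
  S_0 = Σ v_i r_i = 8·5 + 12·11 + 4·5 + 11·1 + 4·2 = 211 ≡ 3.
  S_1 = Σ v_i α_i r_i = 8·4·5 + 12·2·11 + 4·10·5 + 11·11·1 + 4·1·2 = 753 ≡ 12.
  α_i^2 mod 13 = [3, 4, 9, 4, 1].
  S_2 = Σ v_i α_i^2 r_i = 8·3·5 + 12·4·11 + 4·9·5 + 11·4·1 + 4·1·2 = 880 ≡ 9.
  S = (3, 12, 9) ≠ 0, so r is not a codeword (an error is present).
Step 3: locate the error. For a single error e at position i, S_ℓ = v_i·e·α_i^ℓ, so α_err = S_1/S_0.
  S_0^{−1} = 3^{−1} = 9 (mod 13), so α_err = 12·9 = 108 ≡ 4 = α_1. Error position i = 1.
  Consistency check: S_2/S_1 = 9·12 = 108 ≡ 4 = α_err ✓ (single-error assumption holds).
Step 4: error magnitude e = S_0/v_1 = S_0·∏_{j≠1}(α_1 − α_j) = 3·5 = 15 ≡ 2 (mod 13).
Step 5: correct position 1: c_1 = r_1 − e = 5 − 2 ≡ 3 (mod 13). Hence c = [3, 11, 5, 1, 2].
  Check: interpolating c through the α_i gives m(x) = 6 + 9·x (degree < 2) with m(α_i) = c_i for every i, so c is indeed a codeword.


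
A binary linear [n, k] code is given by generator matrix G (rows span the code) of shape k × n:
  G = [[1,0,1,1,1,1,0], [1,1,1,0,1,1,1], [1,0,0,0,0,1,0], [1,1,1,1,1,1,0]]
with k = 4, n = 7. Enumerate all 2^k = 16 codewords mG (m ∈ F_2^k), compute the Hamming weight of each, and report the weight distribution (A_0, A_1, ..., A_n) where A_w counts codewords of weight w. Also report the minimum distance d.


Weight distribution: A_0 = 1, A_1 = 1, A_2 = 2, A_3 = 4, A_4 = 3, A_5 = 3, A_6 = 2. Minimum distance d = 1.

Enumerate all 2^4 = 16 messages m ∈ F_2^4.
For each, compute codeword c = mG in F_2^7, then tally its weight.
  m = 0000 → c = 0000000, weight = 0.
  m = 1000 → c = 1011110, weight = 5.
  m = 0100 → c = 1110111, weight = 6.
  m = 1100 → c = 0101001, weight = 3.
  m = 0010 → c = 1000010, weight = 2.
  m = 1010 → c = 0011100, weight = 3.
  m = 0110 → c = 0110101, weight = 4.
  m = 1110 → c = 1101011, weight = 5.
  m = 0001 → c = 1111110, weight = 6.
  m = 1001 → c = 0100000, weight = 1.
  m = 0101 → c = 0001001, weight = 2.
  m = 1101 → c = 1010111, weight = 5.
  m = 0011 → c = 0111100, weight = 4.
  m = 1011 → c = 1100010, weight = 3.
  m = 0111 → c = 1001011, weight = 4.
  m = 1111 → c = 0010101, weight = 3.
Tally weights:
  weight 0: 1 codewords.
  weight 1: 1 codewords.
  weight 2: 2 codewords.
  weight 3: 4 codewords.
  weight 4: 3 codewords.
  weight 5: 3 codewords.
  weight 6: 2 codewords.
Minimum distance d = smallest w > 0 with A_w > 0 = 1.
Sanity: Σ A_w = 16 = 2^4 = 16 ✓.


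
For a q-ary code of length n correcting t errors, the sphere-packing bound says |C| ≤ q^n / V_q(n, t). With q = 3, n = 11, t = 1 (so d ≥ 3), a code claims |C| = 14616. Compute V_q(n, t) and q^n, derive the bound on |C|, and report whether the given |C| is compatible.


V_q(n, t) = 23, q^n = 177147, Hamming bound = 7702, |C| = 14616 > bound (violated).

Step 1: Compute V_q(n, t) = Σ_{j=0}^1 C(n, j) (q−1)^j.
  j = 0: C(11,0)·(2)^0 = 1·1 = 1.
  j = 1: C(11,1)·(2)^1 = 11·2 = 22.
  V_q(n, t) = 1 + 22 = 23.
Step 2: q^n = 3^11 = 177147.
Step 3: Hamming bound ⌊q^n / V_q(n,t)⌋ = ⌊177147/23⌋ = 7702.
Step 4: Compare |C| = 14616 to 7702: violated.
The claimed |C| lies above the Hamming bound, so no 3-ary code of length 11 with d ≥ 3 can have 14616 codewords.


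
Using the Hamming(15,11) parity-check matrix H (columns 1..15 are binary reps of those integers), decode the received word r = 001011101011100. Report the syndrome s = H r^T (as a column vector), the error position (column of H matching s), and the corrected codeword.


s = (0, 1, 0, 0)^T, error position = 4, corrected codeword c = 001111101011100

Compute s = H r^T mod 2 one row at a time:
  s_1 = 0 + 1 + 0 + 1 + 1 + 1 + 0 + 0 = 4 ≡ 0 (mod 2).
  s_2 = 0 + 1 + 1 + 1 + 1 + 1 + 0 + 0 = 5 ≡ 1 (mod 2).
  s_3 = 0 + 1 + 1 + 1 + 0 + 1 + 0 + 0 = 4 ≡ 0 (mod 2).
  s_4 = 0 + 1 + 1 + 1 + 1 + 1 + 1 + 0 = 6 ≡ 0 (mod 2).
s = (0, 1, 0, 0)^T — this equals column 4 of H (binary 0100), so error is at position 4.
Correct: flip bit 4 of r = 001011101011100 to get c = 001111101011100.


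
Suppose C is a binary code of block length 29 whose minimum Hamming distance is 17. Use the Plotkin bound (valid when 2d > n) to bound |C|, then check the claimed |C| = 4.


Plotkin bound M ≤ 6; given |C| = 4 ≤ bound (satisfied).

Check applicability: 2d = 34, n = 29.
2d − n = 5 > 0, so Plotkin applies.
Compute d/(2d−n) = 17/5 ≈ 3.4000.
⌊d/(2d−n)⌋ = 3.
Plotkin bound: M ≤ 2·3 = 6.
Given |C| = 4, check: satisfied.
This |C| is below the Plotkin bound.


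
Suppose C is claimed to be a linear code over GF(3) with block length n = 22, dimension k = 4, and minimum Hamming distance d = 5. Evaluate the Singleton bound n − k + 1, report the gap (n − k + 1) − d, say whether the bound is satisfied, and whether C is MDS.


Singleton RHS = n − k + 1 = 19, slack = 14, bound satisfied, not MDS.

Singleton bound: d ≤ n − k + 1.
Here n = 22, k = 4, so n − k + 1 = 19.
Given d = 5, check d ≤ 19: YES.
Slack = (n − k + 1) − d = 14.
The code is NOT MDS (slack = 14 > 0).
Description: the claimed parameters are [22, 4, 5]_3; such a code would be non-MDS.


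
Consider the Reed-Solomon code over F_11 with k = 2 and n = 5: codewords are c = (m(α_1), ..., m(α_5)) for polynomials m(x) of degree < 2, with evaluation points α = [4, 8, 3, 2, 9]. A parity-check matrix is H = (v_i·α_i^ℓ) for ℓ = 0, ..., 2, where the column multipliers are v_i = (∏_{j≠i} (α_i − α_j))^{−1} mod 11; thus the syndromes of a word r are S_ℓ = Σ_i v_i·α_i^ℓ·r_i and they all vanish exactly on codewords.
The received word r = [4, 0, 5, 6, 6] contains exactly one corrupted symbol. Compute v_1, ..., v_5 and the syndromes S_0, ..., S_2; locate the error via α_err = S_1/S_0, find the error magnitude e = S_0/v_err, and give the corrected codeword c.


S = (7, 8, 6), error at position 5, error magnitude e = 7, c = [4, 0, 5, 6, 10].

Step 1: column multipliers v_i = (∏_{j≠i}(α_i − α_j))^{−1} mod 11.
  i = 1 (α = 4): (4−8)(4−3)(4−2)(4−9) = (−4)·1·2·(−5) = 40 ≡ 7, so v_1 = 7^{−1} = 8 (mod 11).
  i = 2 (α = 8): (8−4)(8−3)(8−2)(8−9) = 4·5·6·(−1) = −120 ≡ 1, so v_2 = 1^{−1} = 1 (mod 11).
  i = 3 (α = 3): (3−4)(3−8)(3−2)(3−9) = (−1)·(−5)·1·(−6) = −30 ≡ 3, so v_3 = 3^{−1} = 4 (mod 11).
  i = 4 (α = 2): (2−4)(2−8)(2−3)(2−9) = (−2)·(−6)·(−1)·(−7) = 84 ≡ 7, so v_4 = 7^{−1} = 8 (mod 11).
  i = 5 (α = 9): (9−4)(9−8)(9−3)(9−2) = 5·1·6·7 = 210 ≡ 1, so v_5 = 1^{−1} = 1 (mod 11).
  v = [8, 1, 4, 8, 1].
Step 2: syndromes of r = [4, 0, 5, 6, 6] (all sums mod 11).
  S_0 = Σ v_i r_i = 8·4 + 1·0 + 4·5 + 8·6 + 1·6 = 106 ≡ 7.
  S_1 = Σ v_i α_i r_i = 8·4·4 + 1·8·0 + 4·3·5 + 8·2·6 + 1·9·6 = 338 ≡ 8.
  α_i^2 mod 11 = [5, 9, 9, 4, 4].
  S_2 = Σ v_i α_i^2 r_i = 8·5·4 + 1·9·0 + 4·9·5 + 8·4·6 + 1·4·6 = 556 ≡ 6.
  S = (7, 8, 6) ≠ 0, so r is not a codeword (an error is present).
Step 3: locate the error. For a single error e at position i, S_ℓ = v_i·e·α_i^ℓ, so α_err = S_1/S_0.
  S_0^{−1} = 7^{−1} = 8 (mod 11), so α_err = 8·8 = 64 ≡ 9 = α_5. Error position i = 5.
  Consistency check: S_2/S_1 = 6·7 = 42 ≡ 9 = α_err ✓ (single-error assumption holds).
Step 4: error magnitude e = S_0/v_5 = S_0·∏_{j≠5}(α_5 − α_j) = 7·1 = 7 ≡ 7 (mod 11).
Step 5: correct position 5: c_5 = r_5 − e = 6 − 7 ≡ 10 (mod 11). Hence c = [4, 0, 5, 6, 10].
  Check: interpolating c through the α_i gives m(x) = 8 + 10·x (degree < 2) with m(α_i) = c_i for every i, so c is indeed a codeword.


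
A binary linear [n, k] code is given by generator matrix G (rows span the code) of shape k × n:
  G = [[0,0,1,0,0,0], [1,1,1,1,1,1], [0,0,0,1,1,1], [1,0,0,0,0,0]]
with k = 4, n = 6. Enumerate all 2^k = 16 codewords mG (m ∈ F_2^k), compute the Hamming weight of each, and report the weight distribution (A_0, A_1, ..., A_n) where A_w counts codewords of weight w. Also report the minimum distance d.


Weight distribution: A_0 = 1, A_1 = 3, A_2 = 3, A_3 = 2, A_4 = 3, A_5 = 3, A_6 = 1. Minimum distance d = 1.

Enumerate all 2^4 = 16 messages m ∈ F_2^4.
For each, compute codeword c = mG in F_2^6, then tally its weight.
  m = 0000 → c = 000000, weight = 0.
  m = 1000 → c = 001000, weight = 1.
  m = 0100 → c = 111111, weight = 6.
  m = 1100 → c = 110111, weight = 5.
  m = 0010 → c = 000111, weight = 3.
  m = 1010 → c = 001111, weight = 4.
  m = 0110 → c = 111000, weight = 3.
  m = 1110 → c = 110000, weight = 2.
  m = 0001 → c = 100000, weight = 1.
  m = 1001 → c = 101000, weight = 2.
  m = 0101 → c = 011111, weight = 5.
  m = 1101 → c = 010111, weight = 4.
  m = 0011 → c = 100111, weight = 4.
  m = 1011 → c = 101111, weight = 5.
  m = 0111 → c = 011000, weight = 2.
  m = 1111 → c = 010000, weight = 1.
Tally weights:
  weight 0: 1 codewords.
  weight 1: 3 codewords.
  weight 2: 3 codewords.
  weight 3: 2 codewords.
  weight 4: 3 codewords.
  weight 5: 3 codewords.
  weight 6: 1 codewords.
Minimum distance d = smallest w > 0 with A_w > 0 = 1.
Sanity: Σ A_w = 16 = 2^4 = 16 ✓.


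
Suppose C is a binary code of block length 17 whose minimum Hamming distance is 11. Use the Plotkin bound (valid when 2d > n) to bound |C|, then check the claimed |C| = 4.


Plotkin bound M ≤ 4; given |C| = 4 ≤ bound (satisfied).

Check applicability: 2d = 22, n = 17.
2d − n = 5 > 0, so Plotkin applies.
Compute d/(2d−n) = 11/5 ≈ 2.2000.
⌊d/(2d−n)⌋ = 2.
Plotkin bound: M ≤ 2·2 = 4.
Given |C| = 4, check: satisfied.
This |C| is at the Plotkin bound.


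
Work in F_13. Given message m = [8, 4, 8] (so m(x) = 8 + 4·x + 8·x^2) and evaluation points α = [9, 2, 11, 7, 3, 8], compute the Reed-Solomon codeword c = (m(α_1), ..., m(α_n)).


c = [3, 9, 6, 12, 1, 6]

Message polynomial: m(x) = 8 + 4·x + 8·x^2 (mod 13).
For each evaluation point α_i, compute m(α_i) mod 13:
  α_1 = 9: Horner steps 8 → 11 → 3, so m(9) = 3.
  α_2 = 2: Horner steps 8 → 7 → 9, so m(2) = 9.
  α_3 = 11: Horner steps 8 → 1 → 6, so m(11) = 6.
  α_4 = 7: Horner steps 8 → 8 → 12, so m(7) = 12.
  α_5 = 3: Horner steps 8 → 2 → 1, so m(3) = 1.
  α_6 = 8: Horner steps 8 → 3 → 6, so m(8) = 6.
Codeword c = [3, 9, 6, 12, 1, 6] ∈ F_13^6.


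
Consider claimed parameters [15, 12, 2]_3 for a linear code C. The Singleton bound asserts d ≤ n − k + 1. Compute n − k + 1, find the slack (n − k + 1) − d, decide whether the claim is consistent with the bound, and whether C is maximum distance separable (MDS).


Singleton RHS = n − k + 1 = 4, slack = 2, bound satisfied, not MDS.

Singleton bound: d ≤ n − k + 1.
Here n = 15, k = 12, so n − k + 1 = 4.
Given d = 2, check d ≤ 4: YES.
Slack = (n − k + 1) − d = 2.
The code is NOT MDS (slack = 2 > 0).
Description: the claimed parameters are [15, 12, 2]_3; such a code would be non-MDS.


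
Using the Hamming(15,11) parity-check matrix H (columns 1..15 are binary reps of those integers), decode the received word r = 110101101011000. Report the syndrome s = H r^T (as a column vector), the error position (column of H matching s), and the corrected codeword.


s = (1, 0, 0, 0)^T, error position = 8, corrected codeword c = 110101111011000

Compute s = H r^T mod 2 one row at a time:
  s_1 = 0 + 1 + 0 + 1 + 1 + 0 + 0 + 0 = 3 ≡ 1 (mod 2).
  s_2 = 1 + 0 + 1 + 1 + 1 + 0 + 0 + 0 = 4 ≡ 0 (mod 2).
  s_3 = 1 + 0 + 1 + 1 + 0 + 1 + 0 + 0 = 4 ≡ 0 (mod 2).
  s_4 = 1 + 0 + 0 + 1 + 1 + 1 + 0 + 0 = 4 ≡ 0 (mod 2).
s = (1, 0, 0, 0)^T — this equals column 8 of H (binary 1000), so error is at position 8.
Correct: flip bit 8 of r = 110101101011000 to get c = 110101111011000.


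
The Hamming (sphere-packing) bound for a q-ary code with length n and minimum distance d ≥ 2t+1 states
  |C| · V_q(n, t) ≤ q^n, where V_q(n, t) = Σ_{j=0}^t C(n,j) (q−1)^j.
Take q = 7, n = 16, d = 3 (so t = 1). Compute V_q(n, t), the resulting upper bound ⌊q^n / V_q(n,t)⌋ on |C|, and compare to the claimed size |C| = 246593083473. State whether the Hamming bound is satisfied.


V_q(n, t) = 97, q^n = 33232930569601, Hamming bound = 342607531645, |C| = 246593083473 ≤ bound (satisfied).

Step 1: Compute V_q(n, t) = Σ_{j=0}^1 C(n, j) (q−1)^j.
  j = 0: C(16,0)·(6)^0 = 1·1 = 1.
  j = 1: C(16,1)·(6)^1 = 16·6 = 96.
  V_q(n, t) = 1 + 96 = 97.
Step 2: q^n = 7^16 = 33232930569601.
Step 3: Hamming bound ⌊q^n / V_q(n,t)⌋ = ⌊33232930569601/97⌋ = 342607531645.
Step 4: Compare |C| = 246593083473 to 342607531645: satisfied.
The claimed |C| lies below the Hamming bound.


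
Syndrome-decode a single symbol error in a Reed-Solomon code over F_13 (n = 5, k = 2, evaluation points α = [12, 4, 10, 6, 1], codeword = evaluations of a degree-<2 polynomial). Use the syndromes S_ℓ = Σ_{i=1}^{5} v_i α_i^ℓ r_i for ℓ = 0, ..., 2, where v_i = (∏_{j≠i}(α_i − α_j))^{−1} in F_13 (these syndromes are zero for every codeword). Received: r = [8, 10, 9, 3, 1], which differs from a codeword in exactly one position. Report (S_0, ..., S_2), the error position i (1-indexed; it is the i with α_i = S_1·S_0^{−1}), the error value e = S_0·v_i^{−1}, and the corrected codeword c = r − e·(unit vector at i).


S = (2, 7, 5), error at position 3, error magnitude e = 7, c = [8, 10, 2, 3, 1].

Step 1: column multipliers v_i = (∏_{j≠i}(α_i − α_j))^{−1} mod 13.
  i = 1 (α = 12): (12−4)(12−10)(12−6)(12−1) = 8·2·6·11 = 1056 ≡ 3, so v_1 = 3^{−1} = 9 (mod 13).
  i = 2 (α = 4): (4−12)(4−10)(4−6)(4−1) = (−8)·(−6)·(−2)·3 = −288 ≡ 11, so v_2 = 11^{−1} = 6 (mod 13).
  i = 3 (α = 10): (10−12)(10−4)(10−6)(10−1) = (−2)·6·4·9 = −432 ≡ 10, so v_3 = 10^{−1} = 4 (mod 13).
  i = 4 (α = 6): (6−12)(6−4)(6−10)(6−1) = (−6)·2·(−4)·5 = 240 ≡ 6, so v_4 = 6^{−1} = 11 (mod 13).
  i = 5 (α = 1): (1−12)(1−4)(1−10)(1−6) = (−11)·(−3)·(−9)·(−5) = 1485 ≡ 3, so v_5 = 3^{−1} = 9 (mod 13).
  v = [9, 6, 4, 11, 9].
Step 2: syndromes of r = [8, 10, 9, 3, 1] (all sums mod 13).
  S_0 = Σ v_i r_i = 9·8 + 6·10 + 4·9 + 11·3 + 9·1 = 210 ≡ 2.
  S_1 = Σ v_i α_i r_i = 9·12·8 + 6·4·10 + 4·10·9 + 11·6·3 + 9·1·1 = 1671 ≡ 7.
  α_i^2 mod 13 = [1, 3, 9, 10, 1].
  S_2 = Σ v_i α_i^2 r_i = 9·1·8 + 6·3·10 + 4·9·9 + 11·10·3 + 9·1·1 = 915 ≡ 5.
  S = (2, 7, 5) ≠ 0, so r is not a codeword (an error is present).
Step 3: locate the error. For a single error e at position i, S_ℓ = v_i·e·α_i^ℓ, so α_err = S_1/S_0.
  S_0^{−1} = 2^{−1} = 7 (mod 13), so α_err = 7·7 = 49 ≡ 10 = α_3. Error position i = 3.
  Consistency check: S_2/S_1 = 5·2 = 10 ≡ 10 = α_err ✓ (single-error assumption holds).
Step 4: error magnitude e = S_0/v_3 = S_0·∏_{j≠3}(α_3 − α_j) = 2·10 = 20 ≡ 7 (mod 13).
Step 5: correct position 3: c_3 = r_3 − e = 9 − 7 ≡ 2 (mod 13). Hence c = [8, 10, 2, 3, 1].
  Check: interpolating c through the α_i gives m(x) = 11 + 3·x (degree < 2) with m(α_i) = c_i for every i, so c is indeed a codeword.


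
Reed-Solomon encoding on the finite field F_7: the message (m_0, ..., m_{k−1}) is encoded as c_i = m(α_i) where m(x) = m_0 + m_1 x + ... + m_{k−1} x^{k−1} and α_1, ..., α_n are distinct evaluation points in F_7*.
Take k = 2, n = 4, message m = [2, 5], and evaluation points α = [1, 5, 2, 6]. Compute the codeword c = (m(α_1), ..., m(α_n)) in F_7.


c = [0, 6, 5, 4]

Message polynomial: m(x) = 2 + 5·x (mod 7).
For each evaluation point α_i, compute m(α_i) mod 7:
  α_1 = 1: Horner steps 5 → 0, so m(1) = 0.
  α_2 = 5: Horner steps 5 → 6, so m(5) = 6.
  α_3 = 2: Horner steps 5 → 5, so m(2) = 5.
  α_4 = 6: Horner steps 5 → 4, so m(6) = 4.
Codeword c = [0, 6, 5, 4] ∈ F_7^4.


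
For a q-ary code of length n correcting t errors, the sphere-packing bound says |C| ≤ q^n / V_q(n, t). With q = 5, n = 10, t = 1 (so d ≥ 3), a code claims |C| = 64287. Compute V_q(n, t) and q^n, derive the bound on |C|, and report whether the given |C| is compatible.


V_q(n, t) = 41, q^n = 9765625, Hamming bound = 238185, |C| = 64287 ≤ bound (satisfied).

Step 1: Compute V_q(n, t) = Σ_{j=0}^1 C(n, j) (q−1)^j.
  j = 0: C(10,0)·(4)^0 = 1·1 = 1.
  j = 1: C(10,1)·(4)^1 = 10·4 = 40.
  V_q(n, t) = 1 + 40 = 41.
Step 2: q^n = 5^10 = 9765625.
Step 3: Hamming bound ⌊q^n / V_q(n,t)⌋ = ⌊9765625/41⌋ = 238185.
Step 4: Compare |C| = 64287 to 238185: satisfied.
The claimed |C| lies below the Hamming bound.


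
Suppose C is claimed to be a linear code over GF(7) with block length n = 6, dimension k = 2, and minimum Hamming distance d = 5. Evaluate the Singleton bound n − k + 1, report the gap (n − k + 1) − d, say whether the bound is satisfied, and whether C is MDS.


Singleton RHS = n − k + 1 = 5, slack = 0, bound satisfied, MDS.

Singleton bound: d ≤ n − k + 1.
Here n = 6, k = 2, so n − k + 1 = 5.
Given d = 5, check d ≤ 5: YES.
Slack = (n − k + 1) − d = 0.
The code is MDS (slack = 0).
Description: the claimed parameters are [6, 2, 5]_7; such a code would be MDS (meets Singleton bound).


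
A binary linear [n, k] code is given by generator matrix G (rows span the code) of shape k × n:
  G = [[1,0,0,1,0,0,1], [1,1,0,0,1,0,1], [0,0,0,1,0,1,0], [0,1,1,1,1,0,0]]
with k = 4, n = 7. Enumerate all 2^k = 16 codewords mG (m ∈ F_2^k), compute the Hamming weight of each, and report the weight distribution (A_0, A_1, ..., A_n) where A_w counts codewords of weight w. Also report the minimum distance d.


Weight distribution: A_0 = 1, A_1 = 1, A_2 = 1, A_3 = 5, A_4 = 5, A_5 = 1, A_6 = 1, A_7 = 1. Minimum distance d = 1.

Enumerate all 2^4 = 16 messages m ∈ F_2^4.
For each, compute codeword c = mG in F_2^7, then tally its weight.
  m = 0000 → c = 0000000, weight = 0.
  m = 1000 → c = 1001001, weight = 3.
  m = 0100 → c = 1100101, weight = 4.
  m = 1100 → c = 0101100, weight = 3.
  m = 0010 → c = 0001010, weight = 2.
  m = 1010 → c = 1000011, weight = 3.
  m = 0110 → c = 1101111, weight = 6.
  m = 1110 → c = 0100110, weight = 3.
  m = 0001 → c = 0111100, weight = 4.
  m = 1001 → c = 1110101, weight = 5.
  m = 0101 → c = 1011001, weight = 4.
  m = 1101 → c = 0010000, weight = 1.
  m = 0011 → c = 0110110, weight = 4.
  m = 1011 → c = 1111111, weight = 7.
  m = 0111 → c = 1010011, weight = 4.
  m = 1111 → c = 0011010, weight = 3.
Tally weights:
  weight 0: 1 codewords.
  weight 1: 1 codewords.
  weight 2: 1 codewords.
  weight 3: 5 codewords.
  weight 4: 5 codewords.
  weight 5: 1 codewords.
  weight 6: 1 codewords.
  weight 7: 1 codewords.
Minimum distance d = smallest w > 0 with A_w > 0 = 1.
Sanity: Σ A_w = 16 = 2^4 = 16 ✓.


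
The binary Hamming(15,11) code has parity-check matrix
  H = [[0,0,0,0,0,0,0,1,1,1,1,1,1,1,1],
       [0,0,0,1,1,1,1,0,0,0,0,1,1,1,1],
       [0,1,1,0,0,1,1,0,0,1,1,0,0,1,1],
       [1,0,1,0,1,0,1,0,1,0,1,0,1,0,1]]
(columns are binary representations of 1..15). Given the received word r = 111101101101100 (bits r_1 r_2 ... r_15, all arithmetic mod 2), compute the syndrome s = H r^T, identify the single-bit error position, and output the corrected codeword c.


s = (0, 1, 1, 1)^T, error position = 7, corrected codeword c = 111101001101100

Compute s = H r^T mod 2 one row at a time:
  s_1 = 0 + 1 + 1 + 0 + 1 + 1 + 0 + 0 = 4 ≡ 0 (mod 2).
  s_2 = 1 + 0 + 1 + 1 + 1 + 1 + 0 + 0 = 5 ≡ 1 (mod 2).
  s_3 = 1 + 1 + 1 + 1 + 1 + 0 + 0 + 0 = 5 ≡ 1 (mod 2).
  s_4 = 1 + 1 + 0 + 1 + 1 + 0 + 1 + 0 = 5 ≡ 1 (mod 2).
s = (0, 1, 1, 1)^T — this equals column 7 of H (binary 0111), so error is at position 7.
Correct: flip bit 7 of r = 111101101101100 to get c = 111101001101100.


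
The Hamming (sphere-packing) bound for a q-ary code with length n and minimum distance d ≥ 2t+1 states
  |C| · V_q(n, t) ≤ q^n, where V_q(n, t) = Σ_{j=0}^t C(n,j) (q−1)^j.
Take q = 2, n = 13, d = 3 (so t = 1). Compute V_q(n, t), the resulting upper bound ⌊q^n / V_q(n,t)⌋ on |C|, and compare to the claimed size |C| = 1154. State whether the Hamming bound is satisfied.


V_q(n, t) = 14, q^n = 8192, Hamming bound = 585, |C| = 1154 > bound (violated).

Step 1: Compute V_q(n, t) = Σ_{j=0}^1 C(n, j) (q−1)^j.
  j = 0: C(13,0)·(1)^0 = 1·1 = 1.
  j = 1: C(13,1)·(1)^1 = 13·1 = 13.
  V_q(n, t) = 1 + 13 = 14.
Step 2: q^n = 2^13 = 8192.
Step 3: Hamming bound ⌊q^n / V_q(n,t)⌋ = ⌊8192/14⌋ = 585.
Step 4: Compare |C| = 1154 to 585: violated.
The claimed |C| lies above the Hamming bound, so no 2-ary code of length 13 with d ≥ 3 can have 1154 codewords.


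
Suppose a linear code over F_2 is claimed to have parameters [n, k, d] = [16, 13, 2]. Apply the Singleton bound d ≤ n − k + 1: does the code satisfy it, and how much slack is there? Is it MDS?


Singleton RHS = n − k + 1 = 4, slack = 2, bound satisfied, not MDS.

Singleton bound: d ≤ n − k + 1.
Here n = 16, k = 13, so n − k + 1 = 4.
Given d = 2, check d ≤ 4: YES.
Slack = (n − k + 1) − d = 2.
The code is NOT MDS (slack = 2 > 0).
Description: the claimed parameters are [16, 13, 2]_2; such a code would be non-MDS.


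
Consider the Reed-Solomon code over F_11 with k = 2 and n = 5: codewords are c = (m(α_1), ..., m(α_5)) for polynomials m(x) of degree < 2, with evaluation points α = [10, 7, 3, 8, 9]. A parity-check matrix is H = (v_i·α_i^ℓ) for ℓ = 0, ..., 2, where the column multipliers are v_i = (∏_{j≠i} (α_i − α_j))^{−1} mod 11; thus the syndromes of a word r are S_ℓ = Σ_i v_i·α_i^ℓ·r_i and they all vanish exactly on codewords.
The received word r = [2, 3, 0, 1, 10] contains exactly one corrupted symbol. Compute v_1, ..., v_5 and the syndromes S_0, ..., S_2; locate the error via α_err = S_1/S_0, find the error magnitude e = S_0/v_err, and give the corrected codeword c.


S = (3, 8, 3), error at position 1, error magnitude e = 5, c = [8, 3, 0, 1, 10].

Step 1: column multipliers v_i = (∏_{j≠i}(α_i − α_j))^{−1} mod 11.
  i = 1 (α = 10): (10−7)(10−3)(10−8)(10−9) = 3·7·2·1 = 42 ≡ 9, so v_1 = 9^{−1} = 5 (mod 11).
  i = 2 (α = 7): (7−10)(7−3)(7−8)(7−9) = (−3)·4·(−1)·(−2) = −24 ≡ 9, so v_2 = 9^{−1} = 5 (mod 11).
  i = 3 (α = 3): (3−10)(3−7)(3−8)(3−9) = (−7)·(−4)·(−5)·(−6) = 840 ≡ 4, so v_3 = 4^{−1} = 3 (mod 11).
  i = 4 (α = 8): (8−10)(8−7)(8−3)(8−9) = (−2)·1·5·(−1) = 10 ≡ 10, so v_4 = 10^{−1} = 10 (mod 11).
  i = 5 (α = 9): (9−10)(9−7)(9−3)(9−8) = (−1)·2·6·1 = −12 ≡ 10, so v_5 = 10^{−1} = 10 (mod 11).
  v = [5, 5, 3, 10, 10].
Step 2: syndromes of r = [2, 3, 0, 1, 10] (all sums mod 11).
  S_0 = Σ v_i r_i = 5·2 + 5·3 + 3·0 + 10·1 + 10·10 = 135 ≡ 3.
  S_1 = Σ v_i α_i r_i = 5·10·2 + 5·7·3 + 3·3·0 + 10·8·1 + 10·9·10 = 1185 ≡ 8.
  α_i^2 mod 11 = [1, 5, 9, 9, 4].
  S_2 = Σ v_i α_i^2 r_i = 5·1·2 + 5·5·3 + 3·9·0 + 10·9·1 + 10·4·10 = 575 ≡ 3.
  S = (3, 8, 3) ≠ 0, so r is not a codeword (an error is present).
Step 3: locate the error. For a single error e at position i, S_ℓ = v_i·e·α_i^ℓ, so α_err = S_1/S_0.
  S_0^{−1} = 3^{−1} = 4 (mod 11), so α_err = 8·4 = 32 ≡ 10 = α_1. Error position i = 1.
  Consistency check: S_2/S_1 = 3·7 = 21 ≡ 10 = α_err ✓ (single-error assumption holds).
Step 4: error magnitude e = S_0/v_1 = S_0·∏_{j≠1}(α_1 − α_j) = 3·9 = 27 ≡ 5 (mod 11).
Step 5: correct position 1: c_1 = r_1 − e = 2 − 5 ≡ 8 (mod 11). Hence c = [8, 3, 0, 1, 10].
  Check: interpolating c through the α_i gives m(x) = 6 + 9·x (degree < 2) with m(α_i) = c_i for every i, so c is indeed a codeword.


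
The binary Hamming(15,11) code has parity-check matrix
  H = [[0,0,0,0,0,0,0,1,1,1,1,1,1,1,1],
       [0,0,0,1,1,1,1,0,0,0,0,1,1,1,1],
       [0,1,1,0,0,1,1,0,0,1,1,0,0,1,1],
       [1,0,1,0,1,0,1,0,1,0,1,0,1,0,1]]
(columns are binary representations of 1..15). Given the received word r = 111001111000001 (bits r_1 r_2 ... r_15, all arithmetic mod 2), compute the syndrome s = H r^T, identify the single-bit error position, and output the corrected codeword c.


s = (1, 1, 1, 1)^T, error position = 15, corrected codeword c = 111001111000000

Compute s = H r^T mod 2 one row at a time:
  s_1 = 1 + 1 + 0 + 0 + 0 + 0 + 0 + 1 = 3 ≡ 1 (mod 2).
  s_2 = 0 + 0 + 1 + 1 + 0 + 0 + 0 + 1 = 3 ≡ 1 (mod 2).
  s_3 = 1 + 1 + 1 + 1 + 0 + 0 + 0 + 1 = 5 ≡ 1 (mod 2).
  s_4 = 1 + 1 + 0 + 1 + 1 + 0 + 0 + 1 = 5 ≡ 1 (mod 2).
s = (1, 1, 1, 1)^T — this equals column 15 of H (binary 1111), so error is at position 15.
Correct: flip bit 15 of r = 111001111000001 to get c = 111001111000000.


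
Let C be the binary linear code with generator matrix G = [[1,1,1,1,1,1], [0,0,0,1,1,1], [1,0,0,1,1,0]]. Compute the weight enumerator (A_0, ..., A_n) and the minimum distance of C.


Weight distribution: A_0 = 1, A_2 = 1, A_3 = 4, A_4 = 1, A_6 = 1. Minimum distance d = 2.

Enumerate all 2^3 = 8 messages m ∈ F_2^3.
For each, compute codeword c = mG in F_2^6, then tally its weight.
  m = 000 → c = 000000, weight = 0.
  m = 100 → c = 111111, weight = 6.
  m = 010 → c = 000111, weight = 3.
  m = 110 → c = 111000, weight = 3.
  m = 001 → c = 100110, weight = 3.
  m = 101 → c = 011001, weight = 3.
  m = 011 → c = 100001, weight = 2.
  m = 111 → c = 011110, weight = 4.
Tally weights:
  weight 0: 1 codewords.
  weight 2: 1 codewords.
  weight 3: 4 codewords.
  weight 4: 1 codewords.
  weight 6: 1 codewords.
Minimum distance d = smallest w > 0 with A_w > 0 = 2.
Sanity: Σ A_w = 8 = 2^3 = 8 ✓.


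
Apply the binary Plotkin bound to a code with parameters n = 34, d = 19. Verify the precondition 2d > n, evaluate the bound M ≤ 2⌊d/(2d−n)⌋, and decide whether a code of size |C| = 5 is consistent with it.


Plotkin bound M ≤ 8; given |C| = 5 ≤ bound (satisfied).

Check applicability: 2d = 38, n = 34.
2d − n = 4 > 0, so Plotkin applies.
Compute d/(2d−n) = 19/4 ≈ 4.7500.
⌊d/(2d−n)⌋ = 4.
Plotkin bound: M ≤ 2·4 = 8.
Given |C| = 5, check: satisfied.
This |C| is below the Plotkin bound.


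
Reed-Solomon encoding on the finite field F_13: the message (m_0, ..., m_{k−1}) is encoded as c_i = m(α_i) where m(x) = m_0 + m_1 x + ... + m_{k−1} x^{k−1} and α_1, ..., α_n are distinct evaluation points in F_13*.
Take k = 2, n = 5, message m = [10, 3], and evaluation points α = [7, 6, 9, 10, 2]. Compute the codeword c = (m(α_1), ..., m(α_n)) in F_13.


c = [5, 2, 11, 1, 3]

Message polynomial: m(x) = 10 + 3·x (mod 13).
For each evaluation point α_i, compute m(α_i) mod 13:
  α_1 = 7: Horner steps 3 → 5, so m(7) = 5.
  α_2 = 6: Horner steps 3 → 2, so m(6) = 2.
  α_3 = 9: Horner steps 3 → 11, so m(9) = 11.
  α_4 = 10: Horner steps 3 → 1, so m(10) = 1.
  α_5 = 2: Horner steps 3 → 3, so m(2) = 3.
Codeword c = [5, 2, 11, 1, 3] ∈ F_13^5.


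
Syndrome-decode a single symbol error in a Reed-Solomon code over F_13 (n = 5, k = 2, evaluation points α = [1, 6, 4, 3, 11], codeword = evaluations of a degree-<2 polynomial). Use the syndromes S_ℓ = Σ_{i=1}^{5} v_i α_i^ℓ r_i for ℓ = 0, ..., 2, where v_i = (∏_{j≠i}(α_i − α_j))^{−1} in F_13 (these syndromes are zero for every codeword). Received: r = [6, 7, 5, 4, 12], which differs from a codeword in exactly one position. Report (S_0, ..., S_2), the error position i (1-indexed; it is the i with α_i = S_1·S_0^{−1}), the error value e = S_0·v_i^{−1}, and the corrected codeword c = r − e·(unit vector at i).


S = (4, 4, 4), error at position 1, error magnitude e = 4, c = [2, 7, 5, 4, 12].

Step 1: column multipliers v_i = (∏_{j≠i}(α_i − α_j))^{−1} mod 13.
  i = 1 (α = 1): (1−6)(1−4)(1−3)(1−11) = (−5)·(−3)·(−2)·(−10) = 300 ≡ 1, so v_1 = 1^{−1} = 1 (mod 13).
  i = 2 (α = 6): (6−1)(6−4)(6−3)(6−11) = 5·2·3·(−5) = −150 ≡ 6, so v_2 = 6^{−1} = 11 (mod 13).
  i = 3 (α = 4): (4−1)(4−6)(4−3)(4−11) = 3·(−2)·1·(−7) = 42 ≡ 3, so v_3 = 3^{−1} = 9 (mod 13).
  i = 4 (α = 3): (3−1)(3−6)(3−4)(3−11) = 2·(−3)·(−1)·(−8) = −48 ≡ 4, so v_4 = 4^{−1} = 10 (mod 13).
  i = 5 (α = 11): (11−1)(11−6)(11−4)(11−3) = 10·5·7·8 = 2800 ≡ 5, so v_5 = 5^{−1} = 8 (mod 13).
  v = [1, 11, 9, 10, 8].
Step 2: syndromes of r = [6, 7, 5, 4, 12] (all sums mod 13).
  S_0 = Σ v_i r_i = 1·6 + 11·7 + 9·5 + 10·4 + 8·12 = 264 ≡ 4.
  S_1 = Σ v_i α_i r_i = 1·1·6 + 11·6·7 + 9·4·5 + 10·3·4 + 8·11·12 = 1824 ≡ 4.
  α_i^2 mod 13 = [1, 10, 3, 9, 4].
  S_2 = Σ v_i α_i^2 r_i = 1·1·6 + 11·10·7 + 9·3·5 + 10·9·4 + 8·4·12 = 1655 ≡ 4.
  S = (4, 4, 4) ≠ 0, so r is not a codeword (an error is present).
Step 3: locate the error. For a single error e at position i, S_ℓ = v_i·e·α_i^ℓ, so α_err = S_1/S_0.
  S_0^{−1} = 4^{−1} = 10 (mod 13), so α_err = 4·10 = 40 ≡ 1 = α_1. Error position i = 1.
  Consistency check: S_2/S_1 = 4·10 = 40 ≡ 1 = α_err ✓ (single-error assumption holds).
Step 4: error magnitude e = S_0/v_1 = S_0·∏_{j≠1}(α_1 − α_j) = 4·1 = 4 ≡ 4 (mod 13).
Step 5: correct position 1: c_1 = r_1 − e = 6 − 4 ≡ 2 (mod 13). Hence c = [2, 7, 5, 4, 12].
  Check: interpolating c through the α_i gives m(x) = 1 + 1·x (degree < 2) with m(α_i) = c_i for every i, so c is indeed a codeword.


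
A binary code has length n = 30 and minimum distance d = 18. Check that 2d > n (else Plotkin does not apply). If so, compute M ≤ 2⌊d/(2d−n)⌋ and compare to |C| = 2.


Plotkin bound M ≤ 6; given |C| = 2 ≤ bound (satisfied).

Check applicability: 2d = 36, n = 30.
2d − n = 6 > 0, so Plotkin applies.
Compute d/(2d−n) = 18/6 ≈ 3.0000.
⌊d/(2d−n)⌋ = 3.
Plotkin bound: M ≤ 2·3 = 6.
Given |C| = 2, check: satisfied.
This |C| is below the Plotkin bound.


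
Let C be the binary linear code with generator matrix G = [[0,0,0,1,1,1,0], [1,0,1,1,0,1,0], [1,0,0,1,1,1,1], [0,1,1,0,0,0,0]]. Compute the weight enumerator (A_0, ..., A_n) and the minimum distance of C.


Weight distribution: A_0 = 1, A_2 = 2, A_3 = 5, A_4 = 5, A_5 = 2, A_7 = 1. Minimum distance d = 2.

Enumerate all 2^4 = 16 messages m ∈ F_2^4.
For each, compute codeword c = mG in F_2^7, then tally its weight.
  m = 0000 → c = 0000000, weight = 0.
  m = 1000 → c = 0001110, weight = 3.
  m = 0100 → c = 1011010, weight = 4.
  m = 1100 → c = 1010100, weight = 3.
  m = 0010 → c = 1001111, weight = 5.
  m = 1010 → c = 1000001, weight = 2.
  m = 0110 → c = 0010101, weight = 3.
  m = 1110 → c = 0011011, weight = 4.
  m = 0001 → c = 0110000, weight = 2.
  m = 1001 → c = 0111110, weight = 5.
  m = 0101 → c = 1101010, weight = 4.
  m = 1101 → c = 1100100, weight = 3.
  m = 0011 → c = 1111111, weight = 7.
  m = 1011 → c = 1110001, weight = 4.
  m = 0111 → c = 0100101, weight = 3.
  m = 1111 → c = 0101011, weight = 4.
Tally weights:
  weight 0: 1 codewords.
  weight 2: 2 codewords.
  weight 3: 5 codewords.
  weight 4: 5 codewords.
  weight 5: 2 codewords.
  weight 7: 1 codewords.
Minimum distance d = smallest w > 0 with A_w > 0 = 2.
Sanity: Σ A_w = 16 = 2^4 = 16 ✓.


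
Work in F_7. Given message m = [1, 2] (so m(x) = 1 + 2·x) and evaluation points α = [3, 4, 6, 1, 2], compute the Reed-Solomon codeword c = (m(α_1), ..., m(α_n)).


c = [0, 2, 6, 3, 5]

Message polynomial: m(x) = 1 + 2·x (mod 7).
For each evaluation point α_i, compute m(α_i) mod 7:
  α_1 = 3: Horner steps 2 → 0, so m(3) = 0.
  α_2 = 4: Horner steps 2 → 2, so m(4) = 2.
  α_3 = 6: Horner steps 2 → 6, so m(6) = 6.
  α_4 = 1: Horner steps 2 → 3, so m(1) = 3.
  α_5 = 2: Horner steps 2 → 5, so m(2) = 5.
Codeword c = [0, 2, 6, 3, 5] ∈ F_7^5.


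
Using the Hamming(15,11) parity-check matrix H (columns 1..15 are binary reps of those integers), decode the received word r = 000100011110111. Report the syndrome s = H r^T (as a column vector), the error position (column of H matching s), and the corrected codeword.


s = (1, 0, 0, 0)^T, error position = 8, corrected codeword c = 000100001110111

Compute s = H r^T mod 2 one row at a time:
  s_1 = 1 + 1 + 1 + 1 + 0 + 1 + 1 + 1 = 7 ≡ 1 (mod 2).
  s_2 = 1 + 0 + 0 + 0 + 0 + 1 + 1 + 1 = 4 ≡ 0 (mod 2).
  s_3 = 0 + 0 + 0 + 0 + 1 + 1 + 1 + 1 = 4 ≡ 0 (mod 2).
  s_4 = 0 + 0 + 0 + 0 + 1 + 1 + 1 + 1 = 4 ≡ 0 (mod 2).
s = (1, 0, 0, 0)^T — this equals column 8 of H (binary 1000), so error is at position 8.
Correct: flip bit 8 of r = 000100011110111 to get c = 000100001110111.


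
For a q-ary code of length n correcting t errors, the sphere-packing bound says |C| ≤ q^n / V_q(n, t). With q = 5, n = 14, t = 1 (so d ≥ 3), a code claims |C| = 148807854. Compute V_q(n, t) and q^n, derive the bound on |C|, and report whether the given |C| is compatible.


V_q(n, t) = 57, q^n = 6103515625, Hamming bound = 107079221, |C| = 148807854 > bound (violated).

Step 1: Compute V_q(n, t) = Σ_{j=0}^1 C(n, j) (q−1)^j.
  j = 0: C(14,0)·(4)^0 = 1·1 = 1.
  j = 1: C(14,1)·(4)^1 = 14·4 = 56.
  V_q(n, t) = 1 + 56 = 57.
Step 2: q^n = 5^14 = 6103515625.
Step 3: Hamming bound ⌊q^n / V_q(n,t)⌋ = ⌊6103515625/57⌋ = 107079221.
Step 4: Compare |C| = 148807854 to 107079221: violated.
The claimed |C| lies above the Hamming bound, so no 5-ary code of length 14 with d ≥ 3 can have 148807854 codewords.


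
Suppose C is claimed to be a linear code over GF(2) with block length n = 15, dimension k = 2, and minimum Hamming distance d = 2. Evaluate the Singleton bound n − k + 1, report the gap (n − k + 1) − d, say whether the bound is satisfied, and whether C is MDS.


Singleton RHS = n − k + 1 = 14, slack = 12, bound satisfied, not MDS.

Singleton bound: d ≤ n − k + 1.
Here n = 15, k = 2, so n − k + 1 = 14.
Given d = 2, check d ≤ 14: YES.
Slack = (n − k + 1) − d = 12.
The code is NOT MDS (slack = 12 > 0).
Description: the claimed parameters are [15, 2, 2]_2; such a code would be non-MDS.


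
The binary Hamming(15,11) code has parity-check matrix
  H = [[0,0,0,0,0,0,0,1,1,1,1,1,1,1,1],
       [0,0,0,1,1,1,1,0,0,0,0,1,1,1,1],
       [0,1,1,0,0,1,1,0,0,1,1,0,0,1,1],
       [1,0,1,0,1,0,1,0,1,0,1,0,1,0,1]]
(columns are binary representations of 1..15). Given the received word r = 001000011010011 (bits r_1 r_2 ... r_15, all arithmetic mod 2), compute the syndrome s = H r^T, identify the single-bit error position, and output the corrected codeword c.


s = (1, 0, 0, 0)^T, error position = 8, corrected codeword c = 001000001010011

Compute s = H r^T mod 2 one row at a time:
  s_1 = 1 + 1 + 0 + 1 + 0 + 0 + 1 + 1 = 5 ≡ 1 (mod 2).
  s_2 = 0 + 0 + 0 + 0 + 0 + 0 + 1 + 1 = 2 ≡ 0 (mod 2).
  s_3 = 0 + 1 + 0 + 0 + 0 + 1 + 1 + 1 = 4 ≡ 0 (mod 2).
  s_4 = 0 + 1 + 0 + 0 + 1 + 1 + 0 + 1 = 4 ≡ 0 (mod 2).
s = (1, 0, 0, 0)^T — this equals column 8 of H (binary 1000), so error is at position 8.
Correct: flip bit 8 of r = 001000011010011 to get c = 001000001010011.


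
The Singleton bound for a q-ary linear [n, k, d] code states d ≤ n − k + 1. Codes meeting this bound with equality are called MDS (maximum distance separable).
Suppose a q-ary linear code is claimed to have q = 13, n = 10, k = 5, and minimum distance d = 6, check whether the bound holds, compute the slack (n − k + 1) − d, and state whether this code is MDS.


Singleton RHS = n − k + 1 = 6, slack = 0, bound satisfied, MDS.

Singleton bound: d ≤ n − k + 1.
Here n = 10, k = 5, so n − k + 1 = 6.
Given d = 6, check d ≤ 6: YES.
Slack = (n − k + 1) − d = 0.
The code is MDS (slack = 0).
Description: the claimed parameters are [10, 5, 6]_13; such a code would be MDS (meets Singleton bound).


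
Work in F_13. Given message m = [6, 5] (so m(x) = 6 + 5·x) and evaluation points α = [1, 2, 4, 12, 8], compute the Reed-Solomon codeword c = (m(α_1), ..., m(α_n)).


c = [11, 3, 0, 1, 7]

Message polynomial: m(x) = 6 + 5·x (mod 13).
For each evaluation point α_i, compute m(α_i) mod 13:
  α_1 = 1: Horner steps 5 → 11, so m(1) = 11.
  α_2 = 2: Horner steps 5 → 3, so m(2) = 3.
  α_3 = 4: Horner steps 5 → 0, so m(4) = 0.
  α_4 = 12: Horner steps 5 → 1, so m(12) = 1.
  α_5 = 8: Horner steps 5 → 7, so m(8) = 7.
Codeword c = [11, 3, 0, 1, 7] ∈ F_13^5.


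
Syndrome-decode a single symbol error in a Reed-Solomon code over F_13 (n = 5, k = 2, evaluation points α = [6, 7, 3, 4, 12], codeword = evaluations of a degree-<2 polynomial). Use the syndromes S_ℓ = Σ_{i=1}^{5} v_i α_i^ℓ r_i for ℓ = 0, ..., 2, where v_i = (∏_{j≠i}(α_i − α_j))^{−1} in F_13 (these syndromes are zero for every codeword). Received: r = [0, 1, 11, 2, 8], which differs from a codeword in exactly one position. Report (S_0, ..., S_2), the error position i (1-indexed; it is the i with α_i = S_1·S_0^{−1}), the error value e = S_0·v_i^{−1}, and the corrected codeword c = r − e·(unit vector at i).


S = (12, 7, 3), error at position 1, error magnitude e = 3, c = [10, 1, 11, 2, 8].

Step 1: column multipliers v_i = (∏_{j≠i}(α_i − α_j))^{−1} mod 13.
  i = 1 (α = 6): (6−7)(6−3)(6−4)(6−12) = (−1)·3·2·(−6) = 36 ≡ 10, so v_1 = 10^{−1} = 4 (mod 13).
  i = 2 (α = 7): (7−6)(7−3)(7−4)(7−12) = 1·4·3·(−5) = −60 ≡ 5, so v_2 = 5^{−1} = 8 (mod 13).
  i = 3 (α = 3): (3−6)(3−7)(3−4)(3−12) = (−3)·(−4)·(−1)·(−9) = 108 ≡ 4, so v_3 = 4^{−1} = 10 (mod 13).
  i = 4 (α = 4): (4−6)(4−7)(4−3)(4−12) = (−2)·(−3)·1·(−8) = −48 ≡ 4, so v_4 = 4^{−1} = 10 (mod 13).
  i = 5 (α = 12): (12−6)(12−7)(12−3)(12−4) = 6·5·9·8 = 2160 ≡ 2, so v_5 = 2^{−1} = 7 (mod 13).
  v = [4, 8, 10, 10, 7].
Step 2: syndromes of r = [0, 1, 11, 2, 8] (all sums mod 13).
  S_0 = Σ v_i r_i = 4·0 + 8·1 + 10·11 + 10·2 + 7·8 = 194 ≡ 12.
  S_1 = Σ v_i α_i r_i = 4·6·0 + 8·7·1 + 10·3·11 + 10·4·2 + 7·12·8 = 1138 ≡ 7.
  α_i^2 mod 13 = [10, 10, 9, 3, 1].
  S_2 = Σ v_i α_i^2 r_i = 4·10·0 + 8·10·1 + 10·9·11 + 10·3·2 + 7·1·8 = 1186 ≡ 3.
  S = (12, 7, 3) ≠ 0, so r is not a codeword (an error is present).
Step 3: locate the error. For a single error e at position i, S_ℓ = v_i·e·α_i^ℓ, so α_err = S_1/S_0.
  S_0^{−1} = 12^{−1} = 12 (mod 13), so α_err = 7·12 = 84 ≡ 6 = α_1. Error position i = 1.
  Consistency check: S_2/S_1 = 3·2 = 6 ≡ 6 = α_err ✓ (single-error assumption holds).
Step 4: error magnitude e = S_0/v_1 = S_0·∏_{j≠1}(α_1 − α_j) = 12·10 = 120 ≡ 3 (mod 13).
Step 5: correct position 1: c_1 = r_1 − e = 0 − 3 ≡ 10 (mod 13). Hence c = [10, 1, 11, 2, 8].
  Check: interpolating c through the α_i gives m(x) = 12 + 4·x (degree < 2) with m(α_i) = c_i for every i, so c is indeed a codeword.
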